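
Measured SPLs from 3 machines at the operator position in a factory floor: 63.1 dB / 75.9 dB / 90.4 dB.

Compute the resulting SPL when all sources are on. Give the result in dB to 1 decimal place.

Converting to relative power and adding: 10^(63.1/10) + 10^(75.9/10) + 10^(90.4/10) = 1.137e+09.
L_total = 10·log₁₀(1.137e+09) = 90.6 dB.

90.6 dB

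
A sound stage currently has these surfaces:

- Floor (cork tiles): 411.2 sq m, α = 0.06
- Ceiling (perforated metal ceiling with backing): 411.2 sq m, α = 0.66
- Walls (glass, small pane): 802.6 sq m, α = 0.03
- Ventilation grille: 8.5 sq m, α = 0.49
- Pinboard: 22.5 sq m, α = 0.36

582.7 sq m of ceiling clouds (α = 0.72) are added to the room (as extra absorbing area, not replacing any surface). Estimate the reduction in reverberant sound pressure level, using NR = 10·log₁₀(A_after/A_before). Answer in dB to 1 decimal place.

3.5 dB

Equivalent absorption area: A_before = 411.2*0.06 + 411.2*0.66 + 802.6*0.03 + 8.5*0.49 + 22.5*0.36 = 332.407 sq m.
Treatment contributes 582.7·0.72 = 419.544 sabins.
New total A_after = 751.951 sabins.
NR = 10·log₁₀(751.951/332.407) = 3.5 dB.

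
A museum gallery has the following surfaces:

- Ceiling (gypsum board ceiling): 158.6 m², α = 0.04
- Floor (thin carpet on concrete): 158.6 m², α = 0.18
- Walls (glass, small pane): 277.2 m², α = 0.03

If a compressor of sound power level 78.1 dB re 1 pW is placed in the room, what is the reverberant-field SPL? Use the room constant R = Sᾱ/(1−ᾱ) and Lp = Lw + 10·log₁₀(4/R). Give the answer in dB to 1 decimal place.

Σ(Sᵢαᵢ) = 158.6×0.04 + 158.6×0.18 + 277.2×0.03 = 43.208; total area S = 594.4 m².
ᾱ = 0.0727, so room constant R = A/(1−ᾱ) = 46.595 m².
Lp = Lw + 10 log₁₀(4/R) = 78.1 -10.66 = 67.4 dB.

67.4 dB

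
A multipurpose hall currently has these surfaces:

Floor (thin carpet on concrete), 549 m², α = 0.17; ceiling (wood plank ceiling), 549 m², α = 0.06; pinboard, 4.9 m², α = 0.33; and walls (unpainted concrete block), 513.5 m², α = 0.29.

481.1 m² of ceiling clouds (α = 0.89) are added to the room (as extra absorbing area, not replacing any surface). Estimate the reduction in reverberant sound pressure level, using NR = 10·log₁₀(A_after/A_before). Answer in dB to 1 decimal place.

4.1 dB

Summing Sᵢαᵢ: 93.330 + 32.940 + 1.617 + 148.915 → A_before = 276.802 sabins.
Added absorption = 481.1 × 0.89 = 428.179 sabins.
A_after = 276.802 + 428.179 = 704.981 sabins.
Reduction = 10 log₁₀(A_after/A_before) = 10 log₁₀(2.5469) = 4.1 dB.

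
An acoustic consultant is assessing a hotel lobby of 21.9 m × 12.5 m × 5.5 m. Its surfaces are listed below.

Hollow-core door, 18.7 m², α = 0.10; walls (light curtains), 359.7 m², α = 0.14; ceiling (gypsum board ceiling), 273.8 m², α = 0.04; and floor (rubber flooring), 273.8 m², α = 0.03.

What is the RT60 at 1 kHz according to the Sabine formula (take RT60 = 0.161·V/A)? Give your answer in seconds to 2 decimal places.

Equivalent absorption area: A = 18.7*0.10 + 359.7*0.14 + 273.8*0.04 + 273.8*0.03 = 71.394 m².
Room volume: 1505.625 m³.
RT60 = 0.161 · V / A = 0.161 × 1505.625 / 71.394 = 3.40 s.

3.40 sec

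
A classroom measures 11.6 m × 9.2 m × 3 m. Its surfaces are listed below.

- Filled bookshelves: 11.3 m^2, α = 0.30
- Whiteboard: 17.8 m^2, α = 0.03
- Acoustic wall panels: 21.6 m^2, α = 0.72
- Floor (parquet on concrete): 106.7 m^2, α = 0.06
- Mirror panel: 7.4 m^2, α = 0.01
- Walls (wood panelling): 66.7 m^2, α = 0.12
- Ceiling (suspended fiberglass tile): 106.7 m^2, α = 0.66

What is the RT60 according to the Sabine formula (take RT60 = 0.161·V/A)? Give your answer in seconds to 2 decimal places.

0.49 seconds

Equivalent absorption area: A = 11.3*0.30 + 17.8*0.03 + 21.6*0.72 + 106.7*0.06 + 7.4*0.01 + 66.7*0.12 + 106.7*0.66 = 104.378 m^2.
Room volume: 320.16 m³.
RT60 = 0.161 · V / A = 0.161 × 320.16 / 104.378 = 0.49 s.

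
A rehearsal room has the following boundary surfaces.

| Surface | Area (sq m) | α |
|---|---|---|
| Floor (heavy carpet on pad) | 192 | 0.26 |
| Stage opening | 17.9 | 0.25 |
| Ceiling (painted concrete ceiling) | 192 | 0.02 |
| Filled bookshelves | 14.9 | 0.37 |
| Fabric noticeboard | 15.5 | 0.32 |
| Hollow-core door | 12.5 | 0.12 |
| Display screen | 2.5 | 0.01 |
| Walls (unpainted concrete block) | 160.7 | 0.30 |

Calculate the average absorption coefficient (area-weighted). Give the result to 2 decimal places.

0.19

S = Σ Sᵢ = 192 + 17.9 + 192 + 14.9 + 15.5 + 12.5 + 2.5 + 160.7 = 608.0 sq m.
Weighted sum Σ Sα = 118.443.
ᾱ = 118.443 / 608.0 = 0.19.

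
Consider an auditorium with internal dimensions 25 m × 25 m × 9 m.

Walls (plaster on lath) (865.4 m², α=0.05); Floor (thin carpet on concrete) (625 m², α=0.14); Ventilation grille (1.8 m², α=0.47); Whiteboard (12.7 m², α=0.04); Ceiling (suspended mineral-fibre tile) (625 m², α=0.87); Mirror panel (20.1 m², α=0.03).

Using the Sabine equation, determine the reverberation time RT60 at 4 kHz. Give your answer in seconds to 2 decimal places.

A = Σ Sᵢαᵢ = 865.4*0.05 + 625*0.14 + 1.8*0.47 + 12.7*0.04 + 625*0.87 + 20.1*0.03 = 676.477 sabins.
Volume V = 25 × 25 × 9 = 5625 m³.
RT60 = 0.161 · V / A = 0.161 × 5625 / 676.477 = 1.34 s.

1.34 seconds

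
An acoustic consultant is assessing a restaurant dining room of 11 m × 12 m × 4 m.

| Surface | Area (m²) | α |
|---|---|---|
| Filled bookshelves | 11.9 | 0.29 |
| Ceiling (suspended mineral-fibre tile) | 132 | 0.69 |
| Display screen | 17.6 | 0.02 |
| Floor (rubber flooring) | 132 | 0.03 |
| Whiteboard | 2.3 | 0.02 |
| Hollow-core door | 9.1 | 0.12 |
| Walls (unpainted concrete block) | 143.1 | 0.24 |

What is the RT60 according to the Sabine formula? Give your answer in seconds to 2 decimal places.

0.63 s

Total absorption A = 11.9*0.29 + 132*0.69 + 17.6*0.02 + 132*0.03 + 2.3*0.02 + 9.1*0.12 + 143.1*0.24
  = 3.451 + 91.080 + 0.352 + 3.960 + 0.046 + 1.092 + 34.344 = 134.325 m² sabins.
V = 11·12·4 = 528 m³.
Sabine: RT60 = 0.161 × 528 / 134.325 = 0.63 s.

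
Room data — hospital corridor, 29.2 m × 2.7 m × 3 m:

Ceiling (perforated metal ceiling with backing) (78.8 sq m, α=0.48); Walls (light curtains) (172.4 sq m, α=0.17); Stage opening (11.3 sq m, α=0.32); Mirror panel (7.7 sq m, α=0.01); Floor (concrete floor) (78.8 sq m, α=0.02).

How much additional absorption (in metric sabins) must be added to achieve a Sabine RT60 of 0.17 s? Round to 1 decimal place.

Equivalent absorption area: A₁ = 78.8·0.48 + 172.4·0.17 + 11.3·0.32 + 7.7·0.01 + 78.8·0.02 = 72.401 sq m.
V = 236.52 m³. Required absorption A₂ = 0.161 × 236.52 / 0.17 = 223.998 sabins.
ΔA = A₂ − A₁ = 223.998 − 72.401 = 151.6 sabins.

151.6 sabins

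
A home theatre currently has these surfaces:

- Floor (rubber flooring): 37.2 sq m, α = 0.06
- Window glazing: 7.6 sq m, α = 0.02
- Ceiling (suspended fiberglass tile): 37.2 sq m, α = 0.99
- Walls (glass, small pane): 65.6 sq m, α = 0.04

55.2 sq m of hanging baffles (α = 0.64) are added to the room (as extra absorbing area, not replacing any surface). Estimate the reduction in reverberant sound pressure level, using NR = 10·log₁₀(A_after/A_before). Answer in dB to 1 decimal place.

2.7 dB

A_before = Σ Sᵢαᵢ = 37.2·0.06 + 7.6·0.02 + 37.2·0.99 + 65.6·0.04 = 41.836 sabins.
Treatment contributes 55.2·0.64 = 35.328 sabins.
A_after = 41.836 + 35.328 = 77.164 sabins.
NR = 10·log₁₀(77.164/41.836) = 2.7 dB.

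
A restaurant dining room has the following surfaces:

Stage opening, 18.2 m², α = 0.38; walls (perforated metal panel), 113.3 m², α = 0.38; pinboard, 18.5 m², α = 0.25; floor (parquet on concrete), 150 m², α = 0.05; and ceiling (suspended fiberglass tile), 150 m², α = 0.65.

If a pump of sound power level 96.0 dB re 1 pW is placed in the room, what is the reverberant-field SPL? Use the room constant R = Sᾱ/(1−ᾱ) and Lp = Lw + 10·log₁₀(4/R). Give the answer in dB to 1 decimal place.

78.1 dB

A = 159.595 sabins; S = 450.0 m².
ᾱ = 159.595/450.0 = 0.3547; R = Sᾱ/(1−ᾱ) = 159.595/(1−0.3547) = 247.319 m².
Lp = Lw + 10 log₁₀(4/R) = 96.0 -17.91 = 78.1 dB.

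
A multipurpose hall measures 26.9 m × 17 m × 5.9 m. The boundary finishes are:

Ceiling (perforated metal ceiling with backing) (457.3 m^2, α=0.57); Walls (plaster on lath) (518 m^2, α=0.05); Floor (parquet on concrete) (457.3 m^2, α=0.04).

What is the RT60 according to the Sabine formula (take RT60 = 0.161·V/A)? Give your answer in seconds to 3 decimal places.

A = Σ Sᵢαᵢ = 457.3*0.57 + 518*0.05 + 457.3*0.04 = 304.853 sabins.
V = 26.9·17·5.9 = 2698.07 m³.
Sabine: RT60 = 0.161 × 2698.07 / 304.853 = 1.425 s.

1.425 s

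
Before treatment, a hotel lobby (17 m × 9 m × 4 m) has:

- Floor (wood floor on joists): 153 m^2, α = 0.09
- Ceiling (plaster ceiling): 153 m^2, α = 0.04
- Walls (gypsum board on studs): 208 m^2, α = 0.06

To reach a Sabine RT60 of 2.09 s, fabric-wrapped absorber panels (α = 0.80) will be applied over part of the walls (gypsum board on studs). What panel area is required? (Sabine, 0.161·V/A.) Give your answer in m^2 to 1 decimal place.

Summing Sᵢαᵢ: 13.770 + 6.120 + 12.480 → A₁ = 32.370 sabins.
V = 612 m³. Target absorption A₂ = 0.161 × 612 / 2.09 = 47.144 sabins.
ΔA needed = 47.144 − 32.370 = 14.774 sabins.
Each m^2 of panel replacing the walls (gypsum board on studs) adds (0.80 − 0.06) = 0.74 sabins.
Area = ΔA/Δα = 14.774/0.74 = 20.0 m^2.

20.0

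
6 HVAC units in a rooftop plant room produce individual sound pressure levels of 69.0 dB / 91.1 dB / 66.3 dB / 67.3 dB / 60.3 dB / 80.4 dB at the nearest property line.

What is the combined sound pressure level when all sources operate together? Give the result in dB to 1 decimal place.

91.5 dB

Σ 10^(Lᵢ/10) = 1.417e+09.
Combined level = 10 log₁₀(1.417e+09) = 91.5 dB.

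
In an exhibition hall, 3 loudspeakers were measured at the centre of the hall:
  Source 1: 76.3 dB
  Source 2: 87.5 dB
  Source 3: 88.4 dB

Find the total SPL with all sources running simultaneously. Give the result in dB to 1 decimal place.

91.1 dB

Converting to relative power and adding: 10^(76.3/10) + 10^(87.5/10) + 10^(88.4/10) = 1.297e+09.
Back to dB: 10·log₁₀ Σ = 91.1 dB.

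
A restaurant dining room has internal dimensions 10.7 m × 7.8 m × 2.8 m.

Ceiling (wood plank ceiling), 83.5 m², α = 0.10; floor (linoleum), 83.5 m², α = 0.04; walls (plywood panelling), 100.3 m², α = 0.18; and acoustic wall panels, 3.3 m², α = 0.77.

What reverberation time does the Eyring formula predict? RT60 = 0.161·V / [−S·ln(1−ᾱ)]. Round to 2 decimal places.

Total surface area S = 83.5 + 83.5 + 100.3 + 3.3 = 270.6 m².
Σ(Sᵢαᵢ) = 83.5×0.10 + 83.5×0.04 + 100.3×0.18 + 3.3×0.77 = 32.285.
ᾱ = 32.285 / 270.6 = 0.1193.
Eyring denominator: −S ln(1−ᾱ) = 34.377.
V = 10.7 × 7.8 × 2.8 = 233.688 m³.
RT60 = 0.161 × 233.688 / 34.377 = 1.09 s.

1.09 s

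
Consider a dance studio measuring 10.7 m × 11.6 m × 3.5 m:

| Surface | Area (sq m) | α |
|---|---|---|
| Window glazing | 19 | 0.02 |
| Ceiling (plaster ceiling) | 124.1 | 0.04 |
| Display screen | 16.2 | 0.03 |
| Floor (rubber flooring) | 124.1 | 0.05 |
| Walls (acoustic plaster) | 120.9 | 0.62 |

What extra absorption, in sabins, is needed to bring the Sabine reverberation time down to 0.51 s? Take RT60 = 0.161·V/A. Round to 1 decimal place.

50.1 sabins

Equivalent absorption area: A₁ = 19×0.02 + 124.1×0.04 + 16.2×0.03 + 124.1×0.05 + 120.9×0.62 = 86.993 sq m.
Target A₂ = 0.161·434.42/0.51 = 137.140 sabins (V = 434.42 m³).
ΔA = A₂ − A₁ = 137.140 − 86.993 = 50.1 sabins.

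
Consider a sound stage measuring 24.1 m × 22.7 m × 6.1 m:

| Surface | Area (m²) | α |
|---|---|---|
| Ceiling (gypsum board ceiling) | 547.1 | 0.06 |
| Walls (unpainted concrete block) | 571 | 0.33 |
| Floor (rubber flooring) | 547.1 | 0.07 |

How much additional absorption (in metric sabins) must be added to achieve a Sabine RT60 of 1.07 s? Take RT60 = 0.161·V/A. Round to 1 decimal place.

242.6 sabins

A₁ = Σ Sᵢαᵢ = 547.1×0.06 + 571×0.33 + 547.1×0.07 = 259.553 sabins.
For T = 1.07 s, need A₂ = 0.161·V/T = 0.161·3337.127/1.07 = 502.128 sabins.
ΔA = A₂ − A₁ = 502.128 − 259.553 = 242.6 sabins.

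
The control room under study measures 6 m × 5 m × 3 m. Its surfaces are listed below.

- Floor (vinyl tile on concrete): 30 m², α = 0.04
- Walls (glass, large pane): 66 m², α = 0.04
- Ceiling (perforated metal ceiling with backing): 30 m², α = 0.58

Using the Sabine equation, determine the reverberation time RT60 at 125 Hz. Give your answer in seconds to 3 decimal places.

0.682 seconds

Equivalent absorption area: A = 30*0.04 + 66*0.04 + 30*0.58 = 21.240 m².
Volume V = 6 × 5 × 3 = 90 m³.
Sabine: RT60 = 0.161 × 90 / 21.240 = 0.682 s.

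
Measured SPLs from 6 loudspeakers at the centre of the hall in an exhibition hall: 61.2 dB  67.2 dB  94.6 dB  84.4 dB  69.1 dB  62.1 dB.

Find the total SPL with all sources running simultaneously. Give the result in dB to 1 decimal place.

Converting to relative power and adding: 10^(61.2/10) + 10^(67.2/10) + 10^(94.6/10) + 10^(84.4/10) + 10^(69.1/10) + 10^(62.1/10) = 3.176e+09.
Combined level = 10 log₁₀(3.176e+09) = 95.0 dB.

95.0 dB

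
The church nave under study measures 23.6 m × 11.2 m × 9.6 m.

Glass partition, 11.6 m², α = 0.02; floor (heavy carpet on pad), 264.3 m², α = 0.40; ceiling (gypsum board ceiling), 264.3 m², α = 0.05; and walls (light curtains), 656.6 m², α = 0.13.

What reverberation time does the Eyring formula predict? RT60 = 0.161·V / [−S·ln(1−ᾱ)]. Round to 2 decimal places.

1.82 seconds

S = Σ Sᵢ = 1196.8 m².
Σ(Sᵢαᵢ) = 11.6·0.02 + 264.3·0.40 + 264.3·0.05 + 656.6·0.13 = 204.525.
ᾱ = 204.525 / 1196.8 = 0.1709.
−S·ln(1−ᾱ) = −1196.8 × ln(1 − 0.1709) = 224.298.
V = 23.6 × 11.2 × 9.6 = 2537.472 m³.
RT60 = 0.161 × 2537.472 / 224.298 = 1.82 s.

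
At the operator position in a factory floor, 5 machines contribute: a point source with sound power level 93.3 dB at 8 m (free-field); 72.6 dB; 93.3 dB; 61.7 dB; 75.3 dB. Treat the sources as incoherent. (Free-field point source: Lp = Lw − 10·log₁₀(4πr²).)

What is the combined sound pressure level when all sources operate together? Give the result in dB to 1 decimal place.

93.4 dB

Source at 8 m: Lp = 93.3 − 10·log₁₀(4π·8²) = 93.3 − 10·log₁₀(804.248) = 64.2 dB.
Σ 10^(Lᵢ/10) = 2.194e+09.
L_total = 10·log₁₀(2.194e+09) = 93.4 dB.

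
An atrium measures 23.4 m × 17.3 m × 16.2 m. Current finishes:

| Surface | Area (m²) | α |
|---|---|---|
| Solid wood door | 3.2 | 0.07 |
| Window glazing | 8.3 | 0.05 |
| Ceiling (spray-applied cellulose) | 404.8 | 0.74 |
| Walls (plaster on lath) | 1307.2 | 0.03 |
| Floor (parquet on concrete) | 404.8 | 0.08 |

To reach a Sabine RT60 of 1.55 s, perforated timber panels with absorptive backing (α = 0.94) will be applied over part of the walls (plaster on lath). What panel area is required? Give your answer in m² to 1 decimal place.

Equivalent absorption area: A₁ = 3.2×0.07 + 8.3×0.05 + 404.8×0.74 + 1307.2×0.03 + 404.8×0.08 = 371.791 m².
V = 6558.084 m³. Target absorption A₂ = 0.161 × 6558.084 / 1.55 = 681.195 sabins.
Absorption to add: 681.195 − 371.791 = 309.404 sabins.
Each m² of panel replacing the walls (plaster on lath) adds (0.94 − 0.03) = 0.91 sabins.
Panel area = 309.404 / 0.91 = 340.0 m².

340.0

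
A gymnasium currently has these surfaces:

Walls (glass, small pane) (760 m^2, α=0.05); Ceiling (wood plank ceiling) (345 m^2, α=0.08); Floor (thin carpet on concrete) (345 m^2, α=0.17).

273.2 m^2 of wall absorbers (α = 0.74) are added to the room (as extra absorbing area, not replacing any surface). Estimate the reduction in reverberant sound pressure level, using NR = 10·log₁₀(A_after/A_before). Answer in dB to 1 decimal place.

4.2 dB

A_before = Σ Sᵢαᵢ = 760*0.05 + 345*0.08 + 345*0.17 = 124.250 sabins.
Added absorption = 273.2 × 0.74 = 202.168 sabins.
New total A_after = 326.418 sabins.
Reduction = 10 log₁₀(A_after/A_before) = 10 log₁₀(2.6271) = 4.2 dB.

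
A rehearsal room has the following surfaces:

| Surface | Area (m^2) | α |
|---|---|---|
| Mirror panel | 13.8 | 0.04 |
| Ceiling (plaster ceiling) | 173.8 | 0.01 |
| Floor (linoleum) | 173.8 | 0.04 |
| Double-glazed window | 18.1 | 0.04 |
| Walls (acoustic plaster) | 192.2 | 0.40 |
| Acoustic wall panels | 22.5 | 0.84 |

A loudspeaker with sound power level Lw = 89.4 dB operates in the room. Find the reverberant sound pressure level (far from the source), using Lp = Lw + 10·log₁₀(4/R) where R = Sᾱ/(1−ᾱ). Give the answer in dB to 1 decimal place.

74.3 dB

Σ(Sᵢαᵢ) = 13.8·0.04 + 173.8·0.01 + 173.8·0.04 + 18.1·0.04 + 192.2·0.40 + 22.5·0.84 = 105.746; total area S = 594.2 m^2.
ᾱ = 0.1780, so room constant R = A/(1−ᾱ) = 128.645 m^2.
Lp = 89.4 + 10·log₁₀(4/128.645) = 89.4 + (-15.07) = 74.3 dB.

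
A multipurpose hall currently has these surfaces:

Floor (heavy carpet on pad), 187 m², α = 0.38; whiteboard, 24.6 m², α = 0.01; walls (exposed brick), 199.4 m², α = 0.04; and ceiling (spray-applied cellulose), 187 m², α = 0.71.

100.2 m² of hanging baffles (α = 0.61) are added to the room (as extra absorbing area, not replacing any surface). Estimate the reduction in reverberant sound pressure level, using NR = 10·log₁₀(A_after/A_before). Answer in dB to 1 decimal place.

Total absorption A_before = 187×0.38 + 24.6×0.01 + 199.4×0.04 + 187×0.71
  = 71.060 + 0.246 + 7.976 + 132.770 = 212.052 m² sabins.
Added absorption = 100.2 × 0.61 = 61.122 sabins.
A_after = 212.052 + 61.122 = 273.174 sabins.
Reduction = 10 log₁₀(A_after/A_before) = 10 log₁₀(1.2882) = 1.1 dB.

1.1 dB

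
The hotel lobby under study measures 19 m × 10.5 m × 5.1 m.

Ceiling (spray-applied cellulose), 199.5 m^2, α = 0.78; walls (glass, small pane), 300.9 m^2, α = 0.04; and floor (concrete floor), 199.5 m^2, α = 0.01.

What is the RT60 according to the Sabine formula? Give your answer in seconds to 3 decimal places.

0.966 s

Total absorption A = 199.5*0.78 + 300.9*0.04 + 199.5*0.01
  = 155.610 + 12.036 + 1.995 = 169.641 m^2 sabins.
Room volume: 1017.45 m³.
T = 0.161 V/A = 0.161·1017.45/169.641 = 0.966 s.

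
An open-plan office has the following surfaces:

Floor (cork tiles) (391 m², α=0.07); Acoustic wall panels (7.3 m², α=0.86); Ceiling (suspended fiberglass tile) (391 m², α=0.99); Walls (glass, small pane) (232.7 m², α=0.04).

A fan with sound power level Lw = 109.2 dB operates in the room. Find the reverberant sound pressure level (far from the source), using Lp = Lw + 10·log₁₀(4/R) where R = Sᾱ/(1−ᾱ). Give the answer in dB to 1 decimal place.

A = 430.046 sabins; S = 1022.0 m².
ᾱ = 430.046/1022.0 = 0.4208; R = Sᾱ/(1−ᾱ) = 430.046/(1−0.4208) = 742.483 m².
Lp = 109.2 + 10·log₁₀(4/742.483) = 109.2 + (-22.69) = 86.5 dB.

86.5 dB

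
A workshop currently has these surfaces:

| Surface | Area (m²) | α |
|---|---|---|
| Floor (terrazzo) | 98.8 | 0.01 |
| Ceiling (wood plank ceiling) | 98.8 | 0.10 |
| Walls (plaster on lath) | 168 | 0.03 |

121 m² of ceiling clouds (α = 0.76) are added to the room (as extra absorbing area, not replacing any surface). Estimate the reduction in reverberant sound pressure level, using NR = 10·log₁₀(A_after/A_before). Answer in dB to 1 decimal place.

Summing Sᵢαᵢ: 0.988 + 9.880 + 5.040 → A_before = 15.908 sabins.
Treatment contributes 121·0.76 = 91.960 sabins.
New total A_after = 107.868 sabins.
NR = 10·log₁₀(107.868/15.908) = 8.3 dB.

8.3 dB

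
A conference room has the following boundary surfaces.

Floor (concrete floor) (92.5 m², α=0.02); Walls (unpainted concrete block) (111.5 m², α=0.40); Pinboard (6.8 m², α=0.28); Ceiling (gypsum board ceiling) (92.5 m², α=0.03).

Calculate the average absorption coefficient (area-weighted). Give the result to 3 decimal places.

S = Σ Sᵢ = 92.5 + 111.5 + 6.8 + 92.5 = 303.3 m².
Weighted sum Σ Sα = 51.129.
ᾱ = 51.129 / 303.3 = 0.169.

0.169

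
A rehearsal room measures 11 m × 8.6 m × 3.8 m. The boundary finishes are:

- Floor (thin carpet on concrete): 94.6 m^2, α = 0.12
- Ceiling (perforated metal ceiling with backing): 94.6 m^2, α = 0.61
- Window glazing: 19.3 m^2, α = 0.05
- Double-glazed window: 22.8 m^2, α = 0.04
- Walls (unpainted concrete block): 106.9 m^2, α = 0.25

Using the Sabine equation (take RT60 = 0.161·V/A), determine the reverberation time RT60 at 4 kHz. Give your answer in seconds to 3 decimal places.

A = Σ Sᵢαᵢ = 94.6*0.12 + 94.6*0.61 + 19.3*0.05 + 22.8*0.04 + 106.9*0.25 = 97.660 sabins.
Room volume: 359.48 m³.
RT60 = 0.161 · V / A = 0.161 × 359.48 / 97.660 = 0.593 s.

0.593 s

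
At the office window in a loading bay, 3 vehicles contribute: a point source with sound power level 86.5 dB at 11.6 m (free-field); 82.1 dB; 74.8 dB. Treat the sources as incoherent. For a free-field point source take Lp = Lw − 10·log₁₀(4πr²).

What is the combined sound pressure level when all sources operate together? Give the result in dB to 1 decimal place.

Source at 11.6 m: Lp = 86.5 − 10·log₁₀(4π·11.6²) = 86.5 − 10·log₁₀(1690.931) = 54.2 dB.
Converting to relative power and adding: 10^(54.2/10) + 10^(82.1/10) + 10^(74.8/10) = 1.926e+08.
L_total = 10·log₁₀(1.926e+08) = 82.8 dB.

82.8 dB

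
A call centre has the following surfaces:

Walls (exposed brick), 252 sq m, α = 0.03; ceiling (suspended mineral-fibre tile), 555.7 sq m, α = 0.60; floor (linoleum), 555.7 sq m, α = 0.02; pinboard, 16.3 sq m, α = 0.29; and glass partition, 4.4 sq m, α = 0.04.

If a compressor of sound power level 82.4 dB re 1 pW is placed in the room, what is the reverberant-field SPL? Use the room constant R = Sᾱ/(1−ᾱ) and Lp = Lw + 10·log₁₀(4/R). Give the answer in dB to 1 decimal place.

Σ(Sᵢαᵢ) = 252·0.03 + 555.7·0.60 + 555.7·0.02 + 16.3·0.29 + 4.4·0.04 = 356.997; total area S = 1384.1 sq m.
ᾱ = 356.997/1384.1 = 0.2579; R = Sᾱ/(1−ᾱ) = 356.997/(1−0.2579) = 481.063 sq m.
Lp = 82.4 + 10·log₁₀(4/481.063) = 82.4 + (-20.80) = 61.6 dB.

61.6 dB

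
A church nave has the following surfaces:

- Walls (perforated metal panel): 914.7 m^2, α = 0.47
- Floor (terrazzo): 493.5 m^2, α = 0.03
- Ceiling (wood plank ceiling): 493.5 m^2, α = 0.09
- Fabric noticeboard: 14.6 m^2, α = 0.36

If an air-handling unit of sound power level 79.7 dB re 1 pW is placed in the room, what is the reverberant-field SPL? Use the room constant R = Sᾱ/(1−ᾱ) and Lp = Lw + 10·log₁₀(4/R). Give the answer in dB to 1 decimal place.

Σ(Sᵢαᵢ) = 914.7×0.47 + 493.5×0.03 + 493.5×0.09 + 14.6×0.36 = 494.385; total area S = 1916.3 m^2.
ᾱ = 494.385/1916.3 = 0.2580; R = Sᾱ/(1−ᾱ) = 494.385/(1−0.2580) = 666.287 m^2.
Lp = Lw + 10 log₁₀(4/R) = 79.7 -22.22 = 57.5 dB.

57.5 dB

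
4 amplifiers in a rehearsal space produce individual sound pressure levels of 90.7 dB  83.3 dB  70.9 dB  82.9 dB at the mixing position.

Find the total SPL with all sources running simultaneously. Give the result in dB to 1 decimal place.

92.0 dB

Converting to relative power and adding: 10^(90.7/10) + 10^(83.3/10) + 10^(70.9/10) + 10^(82.9/10) = 1.596e+09.
Back to dB: 10·log₁₀ Σ = 92.0 dB.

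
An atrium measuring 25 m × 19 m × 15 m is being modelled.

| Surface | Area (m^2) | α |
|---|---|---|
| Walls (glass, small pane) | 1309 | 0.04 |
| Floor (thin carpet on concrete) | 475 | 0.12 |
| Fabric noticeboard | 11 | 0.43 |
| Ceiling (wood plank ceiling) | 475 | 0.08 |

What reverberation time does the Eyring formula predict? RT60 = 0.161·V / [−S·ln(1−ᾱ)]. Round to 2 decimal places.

7.29 seconds

S = Σ Sᵢ = 2270.0 m^2.
Absorption A = 1309×0.04 + 475×0.12 + 11×0.43 + 475×0.08 = 152.090 sabins.
ᾱ = 152.090 / 2270.0 = 0.0670.
−S·ln(1−ᾱ) = −2270.0 × ln(1 − 0.0670) = 157.425.
V = 25 × 19 × 15 = 7125 m³.
T = 0.161·V/[−S·ln(1−ᾱ)] = 0.161·7125/157.425 = 7.29 s.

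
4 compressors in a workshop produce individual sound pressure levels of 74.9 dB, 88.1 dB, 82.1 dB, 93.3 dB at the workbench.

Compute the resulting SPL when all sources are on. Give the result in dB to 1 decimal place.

Sum in the linear (power) domain: Σ 10^(Lᵢ/10) = 10^(74.9/10) + 10^(88.1/10) + 10^(82.1/10) + 10^(93.3/10) = 2.977e+09.
L_total = 10·log₁₀(2.977e+09) = 94.7 dB.

94.7 dB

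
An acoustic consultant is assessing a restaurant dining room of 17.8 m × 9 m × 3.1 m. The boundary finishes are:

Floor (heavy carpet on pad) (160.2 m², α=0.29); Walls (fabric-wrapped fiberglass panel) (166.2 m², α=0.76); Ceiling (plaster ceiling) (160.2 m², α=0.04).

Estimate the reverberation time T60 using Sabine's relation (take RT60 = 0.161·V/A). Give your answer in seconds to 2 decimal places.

0.45 s

Total absorption A = 160.2·0.29 + 166.2·0.76 + 160.2·0.04
  = 46.458 + 126.312 + 6.408 = 179.178 m² sabins.
V = 17.8·9·3.1 = 496.62 m³.
Sabine: RT60 = 0.161 × 496.62 / 179.178 = 0.45 s.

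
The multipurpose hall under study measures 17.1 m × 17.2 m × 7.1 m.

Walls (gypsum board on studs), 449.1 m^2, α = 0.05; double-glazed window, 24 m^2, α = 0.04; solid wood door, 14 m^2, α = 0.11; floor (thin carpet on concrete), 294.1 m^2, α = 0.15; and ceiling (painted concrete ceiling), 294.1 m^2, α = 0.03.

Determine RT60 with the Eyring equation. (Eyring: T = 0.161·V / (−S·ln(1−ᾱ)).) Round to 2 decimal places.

4.16 seconds

Total surface area S = 449.1 + 24 + 14 + 294.1 + 294.1 = 1075.3 m^2.
Σ(Sᵢαᵢ) = 449.1×0.05 + 24×0.04 + 14×0.11 + 294.1×0.15 + 294.1×0.03 = 77.893.
Mean coefficient ᾱ = A/S = 0.0724.
−S·ln(1−ᾱ) = −1075.3 × ln(1 − 0.0724) = 80.814.
V = 17.1 × 17.2 × 7.1 = 2088.252 m³.
T = 0.161·V/[−S·ln(1−ᾱ)] = 0.161·2088.252/80.814 = 4.16 s.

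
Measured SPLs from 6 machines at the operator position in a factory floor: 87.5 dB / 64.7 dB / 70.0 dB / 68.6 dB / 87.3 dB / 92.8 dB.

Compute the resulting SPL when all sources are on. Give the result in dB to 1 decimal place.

94.8 dB

Sum in the linear (power) domain: Σ 10^(Lᵢ/10) = 10^(87.5/10) + 10^(64.7/10) + 10^(70.0/10) + 10^(68.6/10) + 10^(87.3/10) + 10^(92.8/10) = 3.025e+09.
Back to dB: 10·log₁₀ Σ = 94.8 dB.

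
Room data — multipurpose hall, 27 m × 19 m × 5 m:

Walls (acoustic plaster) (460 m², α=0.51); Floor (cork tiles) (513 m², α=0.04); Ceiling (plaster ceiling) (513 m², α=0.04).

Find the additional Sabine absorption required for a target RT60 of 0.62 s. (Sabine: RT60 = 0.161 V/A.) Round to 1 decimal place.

Summing Sᵢαᵢ: 234.600 + 20.520 + 20.520 → A₁ = 275.640 sabins.
V = 2565 m³. Required absorption A₂ = 0.161 × 2565 / 0.62 = 666.073 sabins.
Additional absorption ΔA = 666.073 − 275.640 = 390.4 sabins.

390.4 sabins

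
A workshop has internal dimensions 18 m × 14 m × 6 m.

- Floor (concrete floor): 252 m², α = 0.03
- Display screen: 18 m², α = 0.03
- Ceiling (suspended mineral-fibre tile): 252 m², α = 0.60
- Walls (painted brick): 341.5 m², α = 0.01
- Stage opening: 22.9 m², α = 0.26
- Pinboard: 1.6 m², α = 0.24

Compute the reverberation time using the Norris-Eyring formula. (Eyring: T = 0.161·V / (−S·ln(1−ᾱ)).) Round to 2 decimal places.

1.30 s

S = Σ Sᵢ = 888.0 m².
Absorption A = 252×0.03 + 18×0.03 + 252×0.60 + 341.5×0.01 + 22.9×0.26 + 1.6×0.24 = 169.053 sabins.
ᾱ = 169.053 / 888.0 = 0.1904.
−S·ln(1−ᾱ) = −888.0 × ln(1 − 0.1904) = 187.559.
V = 18 × 14 × 6 = 1512 m³.
RT60 = 0.161 × 1512 / 187.559 = 1.30 s.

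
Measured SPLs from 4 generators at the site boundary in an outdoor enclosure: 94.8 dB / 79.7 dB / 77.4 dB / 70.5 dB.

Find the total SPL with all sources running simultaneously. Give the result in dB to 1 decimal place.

95.0 dB

Converting to relative power and adding: 10^(94.8/10) + 10^(79.7/10) + 10^(77.4/10) + 10^(70.5/10) = 3.179e+09.
Combined level = 10 log₁₀(3.179e+09) = 95.0 dB.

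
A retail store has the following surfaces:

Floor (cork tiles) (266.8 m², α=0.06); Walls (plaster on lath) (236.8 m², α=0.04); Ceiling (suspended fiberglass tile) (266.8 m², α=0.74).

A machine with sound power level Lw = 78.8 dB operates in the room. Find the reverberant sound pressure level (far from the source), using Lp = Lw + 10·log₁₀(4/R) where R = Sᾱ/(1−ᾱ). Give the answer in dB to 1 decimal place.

A = 222.912 sabins; S = 770.4 m².
ᾱ = 222.912/770.4 = 0.2893; R = Sᾱ/(1−ᾱ) = 222.912/(1−0.2893) = 313.651 m².
Lp = 78.8 + 10·log₁₀(4/313.651) = 78.8 + (-18.94) = 59.9 dB.

59.9 dB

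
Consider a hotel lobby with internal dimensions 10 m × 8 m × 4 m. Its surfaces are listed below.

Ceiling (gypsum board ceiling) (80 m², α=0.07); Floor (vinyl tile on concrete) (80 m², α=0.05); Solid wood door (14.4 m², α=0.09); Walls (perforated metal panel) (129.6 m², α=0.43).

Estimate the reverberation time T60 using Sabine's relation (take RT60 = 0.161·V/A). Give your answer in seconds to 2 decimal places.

0.77 seconds

Total absorption A = 80*0.07 + 80*0.05 + 14.4*0.09 + 129.6*0.43
  = 5.600 + 4.000 + 1.296 + 55.728 = 66.624 m² sabins.
V = 10·8·4 = 320 m³.
T = 0.161 V/A = 0.161·320/66.624 = 0.77 s.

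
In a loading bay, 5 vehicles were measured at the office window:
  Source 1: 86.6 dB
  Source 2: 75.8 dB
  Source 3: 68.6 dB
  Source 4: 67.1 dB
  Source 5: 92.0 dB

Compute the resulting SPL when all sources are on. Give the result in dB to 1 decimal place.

93.2 dB

Converting to relative power and adding: 10^(86.6/10) + 10^(75.8/10) + 10^(68.6/10) + 10^(67.1/10) + 10^(92.0/10) = 2.092e+09.
L_total = 10·log₁₀(2.092e+09) = 93.2 dB.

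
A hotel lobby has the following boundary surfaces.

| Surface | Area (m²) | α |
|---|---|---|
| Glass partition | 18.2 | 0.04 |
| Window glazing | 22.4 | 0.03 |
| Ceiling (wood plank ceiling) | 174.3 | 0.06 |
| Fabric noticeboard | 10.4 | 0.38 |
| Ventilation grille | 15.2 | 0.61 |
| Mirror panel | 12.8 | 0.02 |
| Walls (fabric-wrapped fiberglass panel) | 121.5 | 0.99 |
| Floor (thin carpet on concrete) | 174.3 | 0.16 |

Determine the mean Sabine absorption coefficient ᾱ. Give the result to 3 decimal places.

0.316

S = Σ Sᵢ = 18.2 + 22.4 + 174.3 + 10.4 + 15.2 + 12.8 + 121.5 + 174.3 = 549.1 m².
Weighted sum Σ Sα = 173.511.
ᾱ = A/S = 0.316.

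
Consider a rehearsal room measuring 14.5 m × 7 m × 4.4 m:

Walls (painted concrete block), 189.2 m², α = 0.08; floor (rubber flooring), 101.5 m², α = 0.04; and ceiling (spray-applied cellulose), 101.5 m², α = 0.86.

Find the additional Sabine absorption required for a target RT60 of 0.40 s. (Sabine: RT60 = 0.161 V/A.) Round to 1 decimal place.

73.3 sabins

Summing Sᵢαᵢ: 15.136 + 4.060 + 87.290 → A₁ = 106.486 sabins.
Target A₂ = 0.161·446.6/0.40 = 179.757 sabins (V = 446.6 m³).
Shortfall: 179.757 − 106.486 = 73.3 sabins.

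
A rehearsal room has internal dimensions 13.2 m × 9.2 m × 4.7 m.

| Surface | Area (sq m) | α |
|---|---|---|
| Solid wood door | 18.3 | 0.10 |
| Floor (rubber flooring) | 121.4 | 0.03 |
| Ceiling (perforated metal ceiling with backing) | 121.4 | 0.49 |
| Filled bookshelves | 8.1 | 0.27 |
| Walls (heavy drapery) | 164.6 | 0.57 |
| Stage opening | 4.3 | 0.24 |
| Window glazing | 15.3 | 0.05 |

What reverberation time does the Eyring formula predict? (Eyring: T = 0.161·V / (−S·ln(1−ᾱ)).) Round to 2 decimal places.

0.46 s

Total surface area S = 18.3 + 121.4 + 121.4 + 8.1 + 164.6 + 4.3 + 15.3 = 453.4 sq m.
Absorption A = 18.3×0.10 + 121.4×0.03 + 121.4×0.49 + 8.1×0.27 + 164.6×0.57 + 4.3×0.24 + 15.3×0.05 = 162.764 sabins.
ᾱ = 162.764 / 453.4 = 0.3590.
Eyring denominator: −S ln(1−ᾱ) = 201.639.
V = 13.2 × 9.2 × 4.7 = 570.768 m³.
T = 0.161·V/[−S·ln(1−ᾱ)] = 0.161·570.768/201.639 = 0.46 s.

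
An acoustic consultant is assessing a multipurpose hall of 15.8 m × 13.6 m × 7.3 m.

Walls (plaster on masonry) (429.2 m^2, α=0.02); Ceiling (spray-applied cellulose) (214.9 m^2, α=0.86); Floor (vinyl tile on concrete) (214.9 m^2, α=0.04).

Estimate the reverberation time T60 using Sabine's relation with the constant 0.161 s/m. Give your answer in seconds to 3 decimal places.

Summing Sᵢαᵢ: 8.584 + 184.814 + 8.596 → A = 201.994 sabins.
Volume V = 15.8 × 13.6 × 7.3 = 1568.624 m³.
RT60 = 0.161 · V / A = 0.161 × 1568.624 / 201.994 = 1.250 s.

1.250 sec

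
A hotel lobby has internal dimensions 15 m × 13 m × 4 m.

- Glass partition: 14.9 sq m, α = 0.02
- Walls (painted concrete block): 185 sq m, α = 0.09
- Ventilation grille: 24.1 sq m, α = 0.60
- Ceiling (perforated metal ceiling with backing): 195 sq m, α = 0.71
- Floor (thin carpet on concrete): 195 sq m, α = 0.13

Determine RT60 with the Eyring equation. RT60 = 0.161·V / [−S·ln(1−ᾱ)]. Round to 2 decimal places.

0.53 sec

Total surface area S = 14.9 + 185 + 24.1 + 195 + 195 = 614.0 sq m.
Absorption A = 14.9·0.02 + 185·0.09 + 24.1·0.60 + 195·0.71 + 195·0.13 = 195.208 sabins.
Mean coefficient ᾱ = A/S = 0.3179.
−S·ln(1−ᾱ) = −614.0 × ln(1 − 0.3179) = 234.904.
V = 15 × 13 × 4 = 780 m³.
T = 0.161·V/[−S·ln(1−ᾱ)] = 0.161·780/234.904 = 0.53 s.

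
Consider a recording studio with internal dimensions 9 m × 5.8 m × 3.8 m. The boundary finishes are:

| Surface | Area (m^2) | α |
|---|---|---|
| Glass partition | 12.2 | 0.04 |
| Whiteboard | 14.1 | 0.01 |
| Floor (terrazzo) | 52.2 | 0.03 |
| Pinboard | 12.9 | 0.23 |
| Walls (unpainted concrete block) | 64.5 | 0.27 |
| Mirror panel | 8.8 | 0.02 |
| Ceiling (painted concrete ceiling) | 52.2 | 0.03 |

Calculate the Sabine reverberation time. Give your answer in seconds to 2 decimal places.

Total absorption A = 12.2*0.04 + 14.1*0.01 + 52.2*0.03 + 12.9*0.23 + 64.5*0.27 + 8.8*0.02 + 52.2*0.03
  = 0.488 + 0.141 + 1.566 + 2.967 + 17.415 + 0.176 + 1.566 = 24.319 m^2 sabins.
V = 9·5.8·3.8 = 198.36 m³.
T = 0.161 V/A = 0.161·198.36/24.319 = 1.31 s.

1.31 sec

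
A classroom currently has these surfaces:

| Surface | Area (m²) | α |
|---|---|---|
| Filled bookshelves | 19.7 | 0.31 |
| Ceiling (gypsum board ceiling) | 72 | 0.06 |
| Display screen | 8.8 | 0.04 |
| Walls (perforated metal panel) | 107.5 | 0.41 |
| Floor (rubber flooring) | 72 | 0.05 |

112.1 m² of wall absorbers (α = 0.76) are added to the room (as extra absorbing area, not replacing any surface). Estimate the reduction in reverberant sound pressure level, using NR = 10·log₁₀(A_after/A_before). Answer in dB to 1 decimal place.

3.9 dB

Total absorption A_before = 19.7·0.31 + 72·0.06 + 8.8·0.04 + 107.5·0.41 + 72·0.05
  = 6.107 + 4.320 + 0.352 + 44.075 + 3.600 = 58.454 m² sabins.
Treatment contributes 112.1·0.76 = 85.196 sabins.
New total A_after = 143.650 sabins.
NR = 10·log₁₀(143.650/58.454) = 3.9 dB.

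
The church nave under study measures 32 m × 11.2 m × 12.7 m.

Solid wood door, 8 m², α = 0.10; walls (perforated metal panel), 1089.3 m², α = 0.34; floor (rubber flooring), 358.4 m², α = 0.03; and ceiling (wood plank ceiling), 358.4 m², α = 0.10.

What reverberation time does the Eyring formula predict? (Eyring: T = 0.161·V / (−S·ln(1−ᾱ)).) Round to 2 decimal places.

1.54 s

S = Σ Sᵢ = 1814.1 m².
Σ(Sᵢαᵢ) = 8×0.10 + 1089.3×0.34 + 358.4×0.03 + 358.4×0.10 = 417.754.
Mean coefficient ᾱ = A/S = 0.2303.
Eyring denominator: −S ln(1−ᾱ) = 474.849.
V = 32 × 11.2 × 12.7 = 4551.68 m³.
T = 0.161·V/[−S·ln(1−ᾱ)] = 0.161·4551.68/474.849 = 1.54 s.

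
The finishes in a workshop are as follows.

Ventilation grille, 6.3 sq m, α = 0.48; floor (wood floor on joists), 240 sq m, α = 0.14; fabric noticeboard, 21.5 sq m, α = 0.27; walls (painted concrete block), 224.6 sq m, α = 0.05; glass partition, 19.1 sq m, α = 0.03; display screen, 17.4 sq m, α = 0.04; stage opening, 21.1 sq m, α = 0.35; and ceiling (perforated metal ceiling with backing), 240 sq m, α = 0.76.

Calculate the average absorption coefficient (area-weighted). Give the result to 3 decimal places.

S = Σ Sᵢ = 6.3 + 240 + 21.5 + 224.6 + 19.1 + 17.4 + 21.1 + 240 = 790.0 sq m.
Σ(Sᵢαᵢ) = 6.3×0.48 + 240×0.14 + 21.5×0.27 + 224.6×0.05 + 19.1×0.03 + 17.4×0.04 + 21.1×0.35 + 240×0.76 = 244.713.
ᾱ = A/S = 0.310.

0.310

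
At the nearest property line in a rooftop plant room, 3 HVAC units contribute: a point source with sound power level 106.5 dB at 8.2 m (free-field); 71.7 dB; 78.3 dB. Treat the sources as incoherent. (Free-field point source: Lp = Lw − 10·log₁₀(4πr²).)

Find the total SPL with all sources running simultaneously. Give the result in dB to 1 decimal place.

81.3 dB

Source at 8.2 m: Lp = 106.5 − 10·log₁₀(4π·8.2²) = 106.5 − 10·log₁₀(844.963) = 77.2 dB.
Σ 10^(Lᵢ/10) = 1.349e+08.
Back to dB: 10·log₁₀ Σ = 81.3 dB.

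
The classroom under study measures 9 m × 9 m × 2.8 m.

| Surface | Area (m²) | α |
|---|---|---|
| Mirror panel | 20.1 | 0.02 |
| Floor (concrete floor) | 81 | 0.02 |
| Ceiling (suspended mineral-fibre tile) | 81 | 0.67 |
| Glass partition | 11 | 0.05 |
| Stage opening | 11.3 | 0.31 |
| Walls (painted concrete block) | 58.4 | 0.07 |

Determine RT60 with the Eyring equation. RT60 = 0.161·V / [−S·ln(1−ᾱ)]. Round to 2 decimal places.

0.49 seconds

Total surface area S = 20.1 + 81 + 81 + 11 + 11.3 + 58.4 = 262.8 m².
Σ(Sᵢαᵢ) = 20.1×0.02 + 81×0.02 + 81×0.67 + 11×0.05 + 11.3×0.31 + 58.4×0.07 = 64.433.
ᾱ = 64.433 / 262.8 = 0.2452.
−S·ln(1−ᾱ) = −262.8 × ln(1 − 0.2452) = 73.926.
V = 9 × 9 × 2.8 = 226.8 m³.
T = 0.161·V/[−S·ln(1−ᾱ)] = 0.161·226.8/73.926 = 0.49 s.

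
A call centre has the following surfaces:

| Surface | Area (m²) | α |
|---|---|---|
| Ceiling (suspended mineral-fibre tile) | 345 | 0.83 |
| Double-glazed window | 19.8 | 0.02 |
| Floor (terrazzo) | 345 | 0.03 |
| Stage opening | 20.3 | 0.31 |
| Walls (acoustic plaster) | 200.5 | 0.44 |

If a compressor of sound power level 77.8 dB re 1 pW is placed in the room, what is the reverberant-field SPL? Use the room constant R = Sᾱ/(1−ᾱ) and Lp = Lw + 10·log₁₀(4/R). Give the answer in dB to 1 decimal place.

55.5 dB

Σ(Sᵢαᵢ) = 345·0.83 + 19.8·0.02 + 345·0.03 + 20.3·0.31 + 200.5·0.44 = 391.609; total area S = 930.6 m².
ᾱ = 0.4208, so room constant R = A/(1−ᾱ) = 676.121 m².
Lp = Lw + 10 log₁₀(4/R) = 77.8 -22.28 = 55.5 dB.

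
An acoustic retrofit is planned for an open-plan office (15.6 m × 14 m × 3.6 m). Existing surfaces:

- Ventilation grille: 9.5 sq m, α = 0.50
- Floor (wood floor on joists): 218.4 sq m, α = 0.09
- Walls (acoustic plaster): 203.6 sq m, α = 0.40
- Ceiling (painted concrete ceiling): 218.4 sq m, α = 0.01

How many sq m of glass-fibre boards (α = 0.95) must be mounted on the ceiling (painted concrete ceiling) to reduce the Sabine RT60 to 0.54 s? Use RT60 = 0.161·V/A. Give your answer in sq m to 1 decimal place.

Total absorption A₁ = 9.5*0.50 + 218.4*0.09 + 203.6*0.40 + 218.4*0.01
  = 4.750 + 19.656 + 81.440 + 2.184 = 108.030 sq m sabins.
V = 786.24 m³. Target absorption A₂ = 0.161 × 786.24 / 0.54 = 234.416 sabins.
ΔA needed = 234.416 − 108.030 = 126.386 sabins.
Each sq m of panel replacing the ceiling (painted concrete ceiling) adds (0.95 − 0.01) = 0.94 sabins.
Area = ΔA/Δα = 126.386/0.94 = 134.5 sq m.

134.5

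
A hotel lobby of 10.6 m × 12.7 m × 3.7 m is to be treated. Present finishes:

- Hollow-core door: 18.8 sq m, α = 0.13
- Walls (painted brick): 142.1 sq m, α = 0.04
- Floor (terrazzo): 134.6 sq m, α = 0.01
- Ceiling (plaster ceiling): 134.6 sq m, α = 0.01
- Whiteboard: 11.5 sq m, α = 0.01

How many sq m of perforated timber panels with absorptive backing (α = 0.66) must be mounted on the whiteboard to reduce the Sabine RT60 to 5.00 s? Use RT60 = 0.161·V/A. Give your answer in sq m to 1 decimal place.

A₁ = Σ Sᵢαᵢ = 18.8×0.13 + 142.1×0.04 + 134.6×0.01 + 134.6×0.01 + 11.5×0.01 = 10.935 sabins.
V = 498.094 m³. Target absorption A₂ = 0.161 × 498.094 / 5.00 = 16.039 sabins.
ΔA needed = 16.039 − 10.935 = 5.104 sabins.
Net gain per sq m: Δα = 0.66 − 0.01 = 0.65.
Area = ΔA/Δα = 5.104/0.65 = 7.9 sq m.

7.9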